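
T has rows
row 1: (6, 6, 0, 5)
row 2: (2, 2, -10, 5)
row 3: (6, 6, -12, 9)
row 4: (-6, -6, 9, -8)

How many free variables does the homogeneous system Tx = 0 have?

2

Row reduce to echelon form.
R2 ← R2 − (1/3)·R1: [0, 0, -10, 10/3]
R3 ← R3 − R1: [0, 0, -12, 4]
R4 ← R4 + R1: [0, 0, 9, -3]
R3 ← R3 − (6/5)·R2: [0, 0, 0, 0]
R4 ← R4 + (9/10)·R2: [0, 0, 0, 0]
2 nonzero rows, so rank(T) = 2.
T has 4 columns; by rank–nullity, nullity = 4 − 2 = 2.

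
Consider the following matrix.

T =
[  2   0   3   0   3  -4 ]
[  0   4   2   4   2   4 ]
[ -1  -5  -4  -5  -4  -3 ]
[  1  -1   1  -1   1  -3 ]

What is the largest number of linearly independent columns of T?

2

Row reduce to echelon form.
R3 ← R3 + (1/2)·R1: [0, -5, -5/2, -5, -5/2, -5]
R4 ← R4 − (1/2)·R1: [0, -1, -1/2, -1, -1/2, -1]
R3 ← R3 + (5/4)·R2: [0, 0, 0, 0, 0, 0]
R4 ← R4 + (1/4)·R2: [0, 0, 0, 0, 0, 0]
Echelon form has 2 nonzero rows, so rank(T) = 2.
The rank gives the maximum number of linearly independent columns: 2.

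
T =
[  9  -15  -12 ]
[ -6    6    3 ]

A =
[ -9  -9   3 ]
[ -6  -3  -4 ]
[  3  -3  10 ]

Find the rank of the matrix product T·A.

2

First compute TA:
[[-27,   0, -33],
 [ 27,  27, -12]]
Now row reduce the product.
R2 ← R2 + R1: [0, 27, -45]
2 nonzero rows, so rank(TA) = 2.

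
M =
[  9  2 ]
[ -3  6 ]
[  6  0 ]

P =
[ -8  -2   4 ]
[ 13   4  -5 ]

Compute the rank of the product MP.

2

First compute MP:
[[-46, -10,  26],
 [102,  30, -42],
 [-48, -12,  24]]
Now row reduce the product.
R2 ← R2 + (51/23)·R1: [0, 180/23, 360/23]
R3 ← R3 − (24/23)·R1: [0, -36/23, -72/23]
R3 ← R3 + (1/5)·R2: [0, 0, 0]
2 nonzero rows, so rank(MP) = 2.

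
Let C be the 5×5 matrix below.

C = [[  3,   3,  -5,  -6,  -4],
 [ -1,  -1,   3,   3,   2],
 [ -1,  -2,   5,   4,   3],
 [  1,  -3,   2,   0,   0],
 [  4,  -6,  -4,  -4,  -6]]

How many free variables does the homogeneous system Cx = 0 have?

0

Row reduce to echelon form.
R2 ← R2 + (1/3)·R1: [0, 0, 4/3, 1, 2/3]
R3 ← R3 + (1/3)·R1: [0, -1, 10/3, 2, 5/3]
R4 ← R4 − (1/3)·R1: [0, -4, 11/3, 2, 4/3]
R5 ← R5 − (4/3)·R1: [0, -10, 8/3, 4, -2/3]
Swap R2 ↔ R3
R4 ← R4 − (4)·R2: [0, 0, -29/3, -6, -16/3]
R5 ← R5 − (10)·R2: [0, 0, -92/3, -16, -52/3]
R4 ← R4 + (29/4)·R3: [0, 0, 0, 5/4, -1/2]
R5 ← R5 + (23)·R3: [0, 0, 0, 7, -2]
R5 ← R5 − (28/5)·R4: [0, 0, 0, 0, 4/5]
5 nonzero rows, so rank(C) = 5.
C has 5 columns; by rank–nullity, nullity = 5 − 5 = 0.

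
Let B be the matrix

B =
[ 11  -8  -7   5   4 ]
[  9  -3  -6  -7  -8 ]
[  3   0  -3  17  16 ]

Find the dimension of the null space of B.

2

Row reduce to echelon form.
R2 ← R2 − (9/11)·R1: [0, 39/11, -3/11, -122/11, -124/11]
R3 ← R3 − (3/11)·R1: [0, 24/11, -12/11, 172/11, 164/11]
R3 ← R3 − (8/13)·R2: [0, 0, -12/13, 292/13, 284/13]
3 nonzero rows, so rank(B) = 3.
B has 5 columns; by rank–nullity, nullity = 5 − 3 = 2.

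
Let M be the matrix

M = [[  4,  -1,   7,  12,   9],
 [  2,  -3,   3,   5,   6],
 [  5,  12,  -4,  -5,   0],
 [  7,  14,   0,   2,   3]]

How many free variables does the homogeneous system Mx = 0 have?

Row reduce to echelon form.
R2 ← R2 − (1/2)·R1: [0, -5/2, -1/2, -1, 3/2]
R3 ← R3 − (5/4)·R1: [0, 53/4, -51/4, -20, -45/4]
R4 ← R4 − (7/4)·R1: [0, 63/4, -49/4, -19, -51/4]
R3 ← R3 + (53/10)·R2: [0, 0, -77/5, -253/10, -33/10]
R4 ← R4 + (63/10)·R2: [0, 0, -77/5, -253/10, -33/10]
R4 ← R4 − R3: [0, 0, 0, 0, 0]
3 nonzero rows, so rank(M) = 3.
M has 5 columns; by rank–nullity, nullity = 5 − 3 = 2.

2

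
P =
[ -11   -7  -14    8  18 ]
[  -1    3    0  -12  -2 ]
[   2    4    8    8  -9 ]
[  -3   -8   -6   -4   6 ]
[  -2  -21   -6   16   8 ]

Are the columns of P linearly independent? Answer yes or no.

yes

Row reduce P to echelon form.
R2 ← R2 − (1/11)·R1: [0, 40/11, 14/11, -140/11, -40/11]
R3 ← R3 + (2/11)·R1: [0, 30/11, 60/11, 104/11, -63/11]
R4 ← R4 − (3/11)·R1: [0, -67/11, -24/11, -68/11, 12/11]
R5 ← R5 − (2/11)·R1: [0, -217/11, -38/11, 160/11, 52/11]
R3 ← R3 − (3/4)·R2: [0, 0, 9/2, 19, -3]
R4 ← R4 + (67/40)·R2: [0, 0, -1/20, -55/2, -5]
R5 ← R5 + (217/40)·R2: [0, 0, 69/20, -109/2, -15]
R4 ← R4 + (1/90)·R3: [0, 0, 0, -1228/45, -151/30]
R5 ← R5 − (23/30)·R3: [0, 0, 0, -1036/15, -127/10]
R5 ← R5 − (777/307)·R4: [0, 0, 0, 0, 12/307]
5 pivots among 5 columns.
Every column is a pivot column, so the columns are linearly independent.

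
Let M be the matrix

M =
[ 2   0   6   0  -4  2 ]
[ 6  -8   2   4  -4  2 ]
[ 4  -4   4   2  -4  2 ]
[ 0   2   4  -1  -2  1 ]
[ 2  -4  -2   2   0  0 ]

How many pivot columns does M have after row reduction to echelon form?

2

Row reduce to echelon form.
R2 ← R2 − (3)·R1: [0, -8, -16, 4, 8, -4]
R3 ← R3 − (2)·R1: [0, -4, -8, 2, 4, -2]
R5 ← R5 − R1: [0, -4, -8, 2, 4, -2]
R3 ← R3 − (1/2)·R2: [0, 0, 0, 0, 0, 0]
R4 ← R4 + (1/4)·R2: [0, 0, 0, 0, 0, 0]
R5 ← R5 − (1/2)·R2: [0, 0, 0, 0, 0, 0]
Echelon form has 2 nonzero rows, so rank(M) = 2.
Each nonzero row contributes one pivot column: 2 pivot columns.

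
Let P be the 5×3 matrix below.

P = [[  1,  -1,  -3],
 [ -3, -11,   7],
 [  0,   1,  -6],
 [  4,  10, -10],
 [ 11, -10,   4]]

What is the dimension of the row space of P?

3

Row reduce to echelon form.
R2 ← R2 + (3)·R1: [0, -14, -2]
R4 ← R4 − (4)·R1: [0, 14, 2]
R5 ← R5 − (11)·R1: [0, 1, 37]
R3 ← R3 + (1/14)·R2: [0, 0, -43/7]
R4 ← R4 + R2: [0, 0, 0]
R5 ← R5 + (1/14)·R2: [0, 0, 258/7]
R5 ← R5 + (6)·R3: [0, 0, 0]
Echelon form has 3 nonzero rows, so rank(P) = 3.
The row space has dimension equal to the rank: 3.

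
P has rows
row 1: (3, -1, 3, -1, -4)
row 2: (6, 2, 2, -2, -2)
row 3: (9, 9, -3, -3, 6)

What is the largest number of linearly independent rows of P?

2

Row reduce to echelon form.
R2 ← R2 − (2)·R1: [0, 4, -4, 0, 6]
R3 ← R3 − (3)·R1: [0, 12, -12, 0, 18]
R3 ← R3 − (3)·R2: [0, 0, 0, 0, 0]
Echelon form has 2 nonzero rows, so rank(P) = 2.
The rank gives the maximum number of linearly independent rows: 2.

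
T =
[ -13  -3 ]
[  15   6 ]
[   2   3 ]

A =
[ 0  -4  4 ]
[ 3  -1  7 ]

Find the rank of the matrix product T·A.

2

First compute TA:
[[ -9,  55, -73],
 [ 18, -66, 102],
 [  9, -11,  29]]
Now row reduce the product.
R2 ← R2 + (2)·R1: [0, 44, -44]
R3 ← R3 + R1: [0, 44, -44]
R3 ← R3 − R2: [0, 0, 0]
2 nonzero rows, so rank(TA) = 2.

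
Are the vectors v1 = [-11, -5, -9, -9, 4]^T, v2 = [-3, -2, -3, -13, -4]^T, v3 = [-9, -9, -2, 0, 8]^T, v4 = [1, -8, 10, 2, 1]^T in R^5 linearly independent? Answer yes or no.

Form the matrix with these vectors as rows and row reduce.
R2 ← R2 − (3/11)·R1: [0, -7/11, -6/11, -116/11, -56/11]
R3 ← R3 − (9/11)·R1: [0, -54/11, 59/11, 81/11, 52/11]
R4 ← R4 + (1/11)·R1: [0, -93/11, 101/11, 13/11, 15/11]
R3 ← R3 − (54/7)·R2: [0, 0, 67/7, 621/7, 44]
R4 ← R4 − (93/7)·R2: [0, 0, 115/7, 989/7, 69]
R4 ← R4 − (115/67)·R3: [0, 0, 0, -736/67, -437/67]
4 nonzero rows, so the 4 vectors span a space of dimension 4.
Since 4 = 4, the vectors are linearly independent.

yes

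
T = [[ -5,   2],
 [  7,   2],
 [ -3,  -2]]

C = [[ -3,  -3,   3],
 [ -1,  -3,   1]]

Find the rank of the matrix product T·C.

First compute TC:
[[ 13,   9, -13],
 [-23, -27,  23],
 [ 11,  15, -11]]
Now row reduce the product.
R2 ← R2 + (23/13)·R1: [0, -144/13, 0]
R3 ← R3 − (11/13)·R1: [0, 96/13, 0]
R3 ← R3 + (2/3)·R2: [0, 0, 0]
2 nonzero rows, so rank(TC) = 2.

2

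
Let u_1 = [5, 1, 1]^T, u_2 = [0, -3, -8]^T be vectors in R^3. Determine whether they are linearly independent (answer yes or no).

yes

Form the matrix with these vectors as rows and row reduce.
2 nonzero rows, so the 2 vectors span a space of dimension 2.
Since 2 = 2, the vectors are linearly independent.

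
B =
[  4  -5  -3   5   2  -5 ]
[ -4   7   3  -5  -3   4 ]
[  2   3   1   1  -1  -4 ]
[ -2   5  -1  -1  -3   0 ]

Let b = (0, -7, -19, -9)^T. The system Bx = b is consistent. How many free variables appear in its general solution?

Row reduce the augmented matrix [B | b].
R2 ← R2 + R1: [0, 2, 0, 0, -1, -1, -7]
R3 ← R3 − (1/2)·R1: [0, 11/2, 5/2, -3/2, -2, -3/2, -19]
R4 ← R4 + (1/2)·R1: [0, 5/2, -5/2, 3/2, -2, -5/2, -9]
R3 ← R3 − (11/4)·R2: [0, 0, 5/2, -3/2, 3/4, 5/4, 1/4]
R4 ← R4 − (5/4)·R2: [0, 0, -5/2, 3/2, -3/4, -5/4, -1/4]
R4 ← R4 + R3: [0, 0, 0, 0, 0, 0, 0]
The echelon form has 3 nonzero rows, and every pivot lies in the first 6 columns, so rank(B) = rank([B|b]) = 3.
The system is consistent.
Free variables = (unknowns) − (rank) = 6 − 3 = 3.

3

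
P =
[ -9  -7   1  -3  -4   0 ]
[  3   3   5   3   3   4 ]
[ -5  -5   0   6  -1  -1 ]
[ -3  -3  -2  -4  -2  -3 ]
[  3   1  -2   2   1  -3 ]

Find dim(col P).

Row reduce to echelon form.
R2 ← R2 + (1/3)·R1: [0, 2/3, 16/3, 2, 5/3, 4]
R3 ← R3 − (5/9)·R1: [0, -10/9, -5/9, 23/3, 11/9, -1]
R4 ← R4 − (1/3)·R1: [0, -2/3, -7/3, -3, -2/3, -3]
R5 ← R5 + (1/3)·R1: [0, -4/3, -5/3, 1, -1/3, -3]
R3 ← R3 + (5/3)·R2: [0, 0, 25/3, 11, 4, 17/3]
R4 ← R4 + R2: [0, 0, 3, -1, 1, 1]
R5 ← R5 + (2)·R2: [0, 0, 9, 5, 3, 5]
R4 ← R4 − (9/25)·R3: [0, 0, 0, -124/25, -11/25, -26/25]
R5 ← R5 − (27/25)·R3: [0, 0, 0, -172/25, -33/25, -28/25]
R5 ← R5 − (43/31)·R4: [0, 0, 0, 0, -22/31, 10/31]
Echelon form has 5 nonzero rows, so rank(P) = 5.
The column space has dimension equal to the rank: 5.

5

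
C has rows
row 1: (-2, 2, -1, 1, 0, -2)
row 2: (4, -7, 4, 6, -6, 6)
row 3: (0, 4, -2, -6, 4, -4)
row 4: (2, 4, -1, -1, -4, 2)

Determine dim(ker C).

Row reduce to echelon form.
R2 ← R2 + (2)·R1: [0, -3, 2, 8, -6, 2]
R4 ← R4 + R1: [0, 6, -2, 0, -4, 0]
R3 ← R3 + (4/3)·R2: [0, 0, 2/3, 14/3, -4, -4/3]
R4 ← R4 + (2)·R2: [0, 0, 2, 16, -16, 4]
R4 ← R4 − (3)·R3: [0, 0, 0, 2, -4, 8]
4 nonzero rows, so rank(C) = 4.
C has 6 columns; by rank–nullity, nullity = 6 − 4 = 2.

2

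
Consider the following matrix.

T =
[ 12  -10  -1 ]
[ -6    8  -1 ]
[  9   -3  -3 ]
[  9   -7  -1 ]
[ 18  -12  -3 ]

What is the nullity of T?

1

Row reduce to echelon form.
R2 ← R2 + (1/2)·R1: [0, 3, -3/2]
R3 ← R3 − (3/4)·R1: [0, 9/2, -9/4]
R4 ← R4 − (3/4)·R1: [0, 1/2, -1/4]
R5 ← R5 − (3/2)·R1: [0, 3, -3/2]
R3 ← R3 − (3/2)·R2: [0, 0, 0]
R4 ← R4 − (1/6)·R2: [0, 0, 0]
R5 ← R5 − R2: [0, 0, 0]
2 nonzero rows, so rank(T) = 2.
T has 3 columns; by rank–nullity, nullity = 3 − 2 = 1.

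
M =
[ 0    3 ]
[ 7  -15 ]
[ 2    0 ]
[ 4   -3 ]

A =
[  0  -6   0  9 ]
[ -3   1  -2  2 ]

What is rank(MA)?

First compute MA:
[[ -9,   3,  -6,   6],
 [ 45, -57,  30,  33],
 [  0, -12,   0,  18],
 [  9, -27,   6,  30]]
Now row reduce the product.
R2 ← R2 + (5)·R1: [0, -42, 0, 63]
R4 ← R4 + R1: [0, -24, 0, 36]
R3 ← R3 − (2/7)·R2: [0, 0, 0, 0]
R4 ← R4 − (4/7)·R2: [0, 0, 0, 0]
2 nonzero rows, so rank(MA) = 2.

2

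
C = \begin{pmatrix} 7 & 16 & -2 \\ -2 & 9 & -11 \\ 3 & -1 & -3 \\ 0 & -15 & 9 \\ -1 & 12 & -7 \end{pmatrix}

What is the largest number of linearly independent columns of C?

Row reduce to echelon form.
R2 ← R2 + (2/7)·R1: [0, 95/7, -81/7]
R3 ← R3 − (3/7)·R1: [0, -55/7, -15/7]
R5 ← R5 + (1/7)·R1: [0, 100/7, -51/7]
R3 ← R3 + (11/19)·R2: [0, 0, -168/19]
R4 ← R4 + (21/19)·R2: [0, 0, -72/19]
R5 ← R5 − (20/19)·R2: [0, 0, 93/19]
R4 ← R4 − (3/7)·R3: [0, 0, 0]
R5 ← R5 + (31/56)·R3: [0, 0, 0]
Echelon form has 3 nonzero rows, so rank(C) = 3.
The rank gives the maximum number of linearly independent columns: 3.

3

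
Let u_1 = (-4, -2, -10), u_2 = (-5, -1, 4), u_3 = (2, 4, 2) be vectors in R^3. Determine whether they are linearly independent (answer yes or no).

yes

Form the matrix with these vectors as rows and row reduce.
R2 ← R2 − (5/4)·R1: [0, 3/2, 33/2]
R3 ← R3 + (1/2)·R1: [0, 3, -3]
R3 ← R3 − (2)·R2: [0, 0, -36]
3 nonzero rows, so the 3 vectors span a space of dimension 3.
Since 3 = 3, the vectors are linearly independent.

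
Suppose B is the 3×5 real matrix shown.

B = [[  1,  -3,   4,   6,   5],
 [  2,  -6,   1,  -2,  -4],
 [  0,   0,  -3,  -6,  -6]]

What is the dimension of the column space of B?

2

Row reduce to echelon form.
R2 ← R2 − (2)·R1: [0, 0, -7, -14, -14]
R3 ← R3 − (3/7)·R2: [0, 0, 0, 0, 0]
Echelon form has 2 nonzero rows, so rank(B) = 2.
The column space has dimension equal to the rank: 2.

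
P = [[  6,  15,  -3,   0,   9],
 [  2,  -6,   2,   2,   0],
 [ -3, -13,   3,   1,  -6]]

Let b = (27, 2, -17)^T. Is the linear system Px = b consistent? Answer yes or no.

Row reduce the augmented matrix [P | b].
R2 ← R2 − (1/3)·R1: [0, -11, 3, 2, -3, -7]
R3 ← R3 + (1/2)·R1: [0, -11/2, 3/2, 1, -3/2, -7/2]
R3 ← R3 − (1/2)·R2: [0, 0, 0, 0, 0, 0]
The echelon form has 2 nonzero rows, and every pivot lies in the first 5 columns, so rank(P) = rank([P|b]) = 2.
The system is consistent.

yes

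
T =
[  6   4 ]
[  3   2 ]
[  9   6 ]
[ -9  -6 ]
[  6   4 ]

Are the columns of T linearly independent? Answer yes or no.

no

Row reduce T to echelon form.
R2 ← R2 − (1/2)·R1: [0, 0]
R3 ← R3 − (3/2)·R1: [0, 0]
R4 ← R4 + (3/2)·R1: [0, 0]
R5 ← R5 − R1: [0, 0]
1 pivot among 2 columns.
Only 1 < 2 pivot columns, so the columns are linearly dependent.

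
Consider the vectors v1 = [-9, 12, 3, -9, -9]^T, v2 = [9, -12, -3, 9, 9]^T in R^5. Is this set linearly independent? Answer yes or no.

no

Form the matrix with these vectors as rows and row reduce.
R2 ← R2 + R1: [0, 0, 0, 0, 0]
1 nonzero row, so the 2 vectors span a space of dimension 1.
Since 1 < 2, the vectors are linearly dependent.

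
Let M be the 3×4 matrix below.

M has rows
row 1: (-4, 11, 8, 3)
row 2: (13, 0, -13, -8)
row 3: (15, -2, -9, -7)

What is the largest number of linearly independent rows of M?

Row reduce to echelon form.
R2 ← R2 + (13/4)·R1: [0, 143/4, 13, 7/4]
R3 ← R3 + (15/4)·R1: [0, 157/4, 21, 17/4]
R3 ← R3 − (157/143)·R2: [0, 0, 74/11, 333/143]
Echelon form has 3 nonzero rows, so rank(M) = 3.
The rank gives the maximum number of linearly independent rows: 3.

3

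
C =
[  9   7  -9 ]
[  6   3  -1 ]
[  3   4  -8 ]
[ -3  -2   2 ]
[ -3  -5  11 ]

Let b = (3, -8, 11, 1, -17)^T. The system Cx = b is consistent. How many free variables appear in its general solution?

1

Row reduce the augmented matrix [C | b].
R2 ← R2 − (2/3)·R1: [0, -5/3, 5, -10]
R3 ← R3 − (1/3)·R1: [0, 5/3, -5, 10]
R4 ← R4 + (1/3)·R1: [0, 1/3, -1, 2]
R5 ← R5 + (1/3)·R1: [0, -8/3, 8, -16]
R3 ← R3 + R2: [0, 0, 0, 0]
R4 ← R4 + (1/5)·R2: [0, 0, 0, 0]
R5 ← R5 − (8/5)·R2: [0, 0, 0, 0]
The echelon form has 2 nonzero rows, and every pivot lies in the first 3 columns, so rank(C) = rank([C|b]) = 2.
The system is consistent.
Free variables = (unknowns) − (rank) = 3 − 2 = 1.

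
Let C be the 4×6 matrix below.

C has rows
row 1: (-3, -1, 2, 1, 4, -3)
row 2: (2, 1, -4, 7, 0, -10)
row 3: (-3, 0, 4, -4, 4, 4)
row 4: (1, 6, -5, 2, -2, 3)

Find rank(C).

4

Row reduce to echelon form.
R2 ← R2 + (2/3)·R1: [0, 1/3, -8/3, 23/3, 8/3, -12]
R3 ← R3 − R1: [0, 1, 2, -5, 0, 7]
R4 ← R4 + (1/3)·R1: [0, 17/3, -13/3, 7/3, -2/3, 2]
R3 ← R3 − (3)·R2: [0, 0, 10, -28, -8, 43]
R4 ← R4 − (17)·R2: [0, 0, 41, -128, -46, 206]
R4 ← R4 − (41/10)·R3: [0, 0, 0, -66/5, -66/5, 297/10]
Echelon form has 4 nonzero rows, so rank(C) = 4.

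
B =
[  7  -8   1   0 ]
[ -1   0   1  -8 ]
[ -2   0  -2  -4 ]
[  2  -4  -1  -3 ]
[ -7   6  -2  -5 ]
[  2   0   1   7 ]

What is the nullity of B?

1

Row reduce to echelon form.
R2 ← R2 + (1/7)·R1: [0, -8/7, 8/7, -8]
R3 ← R3 + (2/7)·R1: [0, -16/7, -12/7, -4]
R4 ← R4 − (2/7)·R1: [0, -12/7, -9/7, -3]
R5 ← R5 + R1: [0, -2, -1, -5]
R6 ← R6 − (2/7)·R1: [0, 16/7, 5/7, 7]
R3 ← R3 − (2)·R2: [0, 0, -4, 12]
R4 ← R4 − (3/2)·R2: [0, 0, -3, 9]
R5 ← R5 − (7/4)·R2: [0, 0, -3, 9]
R6 ← R6 + (2)·R2: [0, 0, 3, -9]
R4 ← R4 − (3/4)·R3: [0, 0, 0, 0]
R5 ← R5 − (3/4)·R3: [0, 0, 0, 0]
R6 ← R6 + (3/4)·R3: [0, 0, 0, 0]
3 nonzero rows, so rank(B) = 3.
B has 4 columns; by rank–nullity, nullity = 4 − 3 = 1.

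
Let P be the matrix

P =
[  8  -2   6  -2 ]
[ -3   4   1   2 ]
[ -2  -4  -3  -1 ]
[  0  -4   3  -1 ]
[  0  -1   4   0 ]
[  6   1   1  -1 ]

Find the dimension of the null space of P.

Row reduce to echelon form.
R2 ← R2 + (3/8)·R1: [0, 13/4, 13/4, 5/4]
R3 ← R3 + (1/4)·R1: [0, -9/2, -3/2, -3/2]
R6 ← R6 − (3/4)·R1: [0, 5/2, -7/2, 1/2]
R3 ← R3 + (18/13)·R2: [0, 0, 3, 3/13]
R4 ← R4 + (16/13)·R2: [0, 0, 7, 7/13]
R5 ← R5 + (4/13)·R2: [0, 0, 5, 5/13]
R6 ← R6 − (10/13)·R2: [0, 0, -6, -6/13]
R4 ← R4 − (7/3)·R3: [0, 0, 0, 0]
R5 ← R5 − (5/3)·R3: [0, 0, 0, 0]
R6 ← R6 + (2)·R3: [0, 0, 0, 0]
3 nonzero rows, so rank(P) = 3.
P has 4 columns; by rank–nullity, nullity = 4 − 3 = 1.

1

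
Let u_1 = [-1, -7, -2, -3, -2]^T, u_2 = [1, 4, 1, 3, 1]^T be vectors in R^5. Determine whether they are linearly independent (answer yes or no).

Form the matrix with these vectors as rows and row reduce.
R2 ← R2 + R1: [0, -3, -1, 0, -1]
2 nonzero rows, so the 2 vectors span a space of dimension 2.
Since 2 = 2, the vectors are linearly independent.

yes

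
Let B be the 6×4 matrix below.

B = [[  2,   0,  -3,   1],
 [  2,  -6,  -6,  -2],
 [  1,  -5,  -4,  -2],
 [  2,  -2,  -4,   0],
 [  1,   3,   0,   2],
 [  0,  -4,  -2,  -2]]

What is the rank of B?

2

Row reduce to echelon form.
R2 ← R2 − R1: [0, -6, -3, -3]
R3 ← R3 − (1/2)·R1: [0, -5, -5/2, -5/2]
R4 ← R4 − R1: [0, -2, -1, -1]
R5 ← R5 − (1/2)·R1: [0, 3, 3/2, 3/2]
R3 ← R3 − (5/6)·R2: [0, 0, 0, 0]
R4 ← R4 − (1/3)·R2: [0, 0, 0, 0]
R5 ← R5 + (1/2)·R2: [0, 0, 0, 0]
R6 ← R6 − (2/3)·R2: [0, 0, 0, 0]
Echelon form has 2 nonzero rows, so rank(B) = 2.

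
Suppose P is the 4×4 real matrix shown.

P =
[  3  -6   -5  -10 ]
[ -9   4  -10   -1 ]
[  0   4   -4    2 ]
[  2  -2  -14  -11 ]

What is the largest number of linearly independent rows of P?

3

Row reduce to echelon form.
R2 ← R2 + (3)·R1: [0, -14, -25, -31]
R4 ← R4 − (2/3)·R1: [0, 2, -32/3, -13/3]
R3 ← R3 + (2/7)·R2: [0, 0, -78/7, -48/7]
R4 ← R4 + (1/7)·R2: [0, 0, -299/21, -184/21]
R4 ← R4 − (23/18)·R3: [0, 0, 0, 0]
Echelon form has 3 nonzero rows, so rank(P) = 3.
The rank gives the maximum number of linearly independent rows: 3.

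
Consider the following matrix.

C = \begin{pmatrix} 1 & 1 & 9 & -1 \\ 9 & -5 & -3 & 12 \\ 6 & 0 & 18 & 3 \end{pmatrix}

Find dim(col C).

2

Row reduce to echelon form.
R2 ← R2 − (9)·R1: [0, -14, -84, 21]
R3 ← R3 − (6)·R1: [0, -6, -36, 9]
R3 ← R3 − (3/7)·R2: [0, 0, 0, 0]
Echelon form has 2 nonzero rows, so rank(C) = 2.
The column space has dimension equal to the rank: 2.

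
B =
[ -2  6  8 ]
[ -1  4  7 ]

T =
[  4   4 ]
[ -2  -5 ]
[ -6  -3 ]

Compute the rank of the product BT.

First compute BT:
[[-68, -62],
 [-54, -45]]
Now row reduce the product.
R2 ← R2 − (27/34)·R1: [0, 72/17]
2 nonzero rows, so rank(BT) = 2.

2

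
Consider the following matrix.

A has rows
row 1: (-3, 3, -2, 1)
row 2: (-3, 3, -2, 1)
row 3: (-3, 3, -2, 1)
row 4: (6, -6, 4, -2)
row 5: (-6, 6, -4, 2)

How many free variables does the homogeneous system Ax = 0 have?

Row reduce to echelon form.
R2 ← R2 − R1: [0, 0, 0, 0]
R3 ← R3 − R1: [0, 0, 0, 0]
R4 ← R4 + (2)·R1: [0, 0, 0, 0]
R5 ← R5 − (2)·R1: [0, 0, 0, 0]
1 nonzero row, so rank(A) = 1.
A has 4 columns; by rank–nullity, nullity = 4 − 1 = 3.

3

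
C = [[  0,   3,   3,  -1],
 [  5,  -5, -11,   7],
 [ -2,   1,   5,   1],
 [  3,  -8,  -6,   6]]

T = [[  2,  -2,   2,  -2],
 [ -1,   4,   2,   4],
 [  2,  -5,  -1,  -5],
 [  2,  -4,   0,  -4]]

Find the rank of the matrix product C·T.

First compute CT:
[[  1,   1,   3,   1],
 [  7,  -3,  11,  -3],
 [  7, -21,  -7, -21],
 [ 14, -32,  -4, -32]]
Now row reduce the product.
R2 ← R2 − (7)·R1: [0, -10, -10, -10]
R3 ← R3 − (7)·R1: [0, -28, -28, -28]
R4 ← R4 − (14)·R1: [0, -46, -46, -46]
R3 ← R3 − (14/5)·R2: [0, 0, 0, 0]
R4 ← R4 − (23/5)·R2: [0, 0, 0, 0]
2 nonzero rows, so rank(CT) = 2.

2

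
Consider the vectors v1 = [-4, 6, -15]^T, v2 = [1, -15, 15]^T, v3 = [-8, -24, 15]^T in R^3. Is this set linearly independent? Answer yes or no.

yes

Form the matrix with these vectors as rows and row reduce.
R2 ← R2 + (1/4)·R1: [0, -27/2, 45/4]
R3 ← R3 − (2)·R1: [0, -36, 45]
R3 ← R3 − (8/3)·R2: [0, 0, 15]
3 nonzero rows, so the 3 vectors span a space of dimension 3.
Since 3 = 3, the vectors are linearly independent.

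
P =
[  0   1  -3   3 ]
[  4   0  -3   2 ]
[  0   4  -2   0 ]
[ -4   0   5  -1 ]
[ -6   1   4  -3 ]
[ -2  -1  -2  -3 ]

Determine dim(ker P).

Row reduce to echelon form.
Swap R1 ↔ R2
R4 ← R4 + R1: [0, 0, 2, 1]
R5 ← R5 + (3/2)·R1: [0, 1, -1/2, 0]
R6 ← R6 + (1/2)·R1: [0, -1, -7/2, -2]
R3 ← R3 − (4)·R2: [0, 0, 10, -12]
R5 ← R5 − R2: [0, 0, 5/2, -3]
R6 ← R6 + R2: [0, 0, -13/2, 1]
R4 ← R4 − (1/5)·R3: [0, 0, 0, 17/5]
R5 ← R5 − (1/4)·R3: [0, 0, 0, 0]
R6 ← R6 + (13/20)·R3: [0, 0, 0, -34/5]
R6 ← R6 + (2)·R4: [0, 0, 0, 0]
4 nonzero rows, so rank(P) = 4.
P has 4 columns; by rank–nullity, nullity = 4 − 4 = 0.

0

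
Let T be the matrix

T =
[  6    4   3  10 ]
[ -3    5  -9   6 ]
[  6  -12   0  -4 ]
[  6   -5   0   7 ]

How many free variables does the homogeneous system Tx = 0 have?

Row reduce to echelon form.
R2 ← R2 + (1/2)·R1: [0, 7, -15/2, 11]
R3 ← R3 − R1: [0, -16, -3, -14]
R4 ← R4 − R1: [0, -9, -3, -3]
R3 ← R3 + (16/7)·R2: [0, 0, -141/7, 78/7]
R4 ← R4 + (9/7)·R2: [0, 0, -177/14, 78/7]
R4 ← R4 − (59/94)·R3: [0, 0, 0, 195/47]
4 nonzero rows, so rank(T) = 4.
T has 4 columns; by rank–nullity, nullity = 4 − 4 = 0.

0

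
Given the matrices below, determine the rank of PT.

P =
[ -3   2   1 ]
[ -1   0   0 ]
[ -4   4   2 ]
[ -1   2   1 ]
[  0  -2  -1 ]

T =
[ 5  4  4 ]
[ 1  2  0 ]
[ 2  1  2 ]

2

First compute PT:
[[-11,  -7, -10],
 [ -5,  -4,  -4],
 [-12,  -6, -12],
 [ -1,   1,  -2],
 [ -4,  -5,  -2]]
Now row reduce the product.
R2 ← R2 − (5/11)·R1: [0, -9/11, 6/11]
R3 ← R3 − (12/11)·R1: [0, 18/11, -12/11]
R4 ← R4 − (1/11)·R1: [0, 18/11, -12/11]
R5 ← R5 − (4/11)·R1: [0, -27/11, 18/11]
R3 ← R3 + (2)·R2: [0, 0, 0]
R4 ← R4 + (2)·R2: [0, 0, 0]
R5 ← R5 − (3)·R2: [0, 0, 0]
2 nonzero rows, so rank(PT) = 2.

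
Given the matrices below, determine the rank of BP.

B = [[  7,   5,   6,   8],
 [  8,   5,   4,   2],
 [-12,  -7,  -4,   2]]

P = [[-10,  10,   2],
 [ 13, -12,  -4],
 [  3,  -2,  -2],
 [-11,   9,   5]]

First compute BP:
[[-75,  70,  22],
 [-25,  30,  -2],
 [ -5, -10,  22]]
Now row reduce the product.
R2 ← R2 − (1/3)·R1: [0, 20/3, -28/3]
R3 ← R3 − (1/15)·R1: [0, -44/3, 308/15]
R3 ← R3 + (11/5)·R2: [0, 0, 0]
2 nonzero rows, so rank(BP) = 2.

2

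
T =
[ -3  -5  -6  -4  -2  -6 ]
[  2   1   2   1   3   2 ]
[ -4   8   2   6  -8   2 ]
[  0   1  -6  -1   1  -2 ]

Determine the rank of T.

4

Row reduce to echelon form.
R2 ← R2 + (2/3)·R1: [0, -7/3, -2, -5/3, 5/3, -2]
R3 ← R3 − (4/3)·R1: [0, 44/3, 10, 34/3, -16/3, 10]
R3 ← R3 + (44/7)·R2: [0, 0, -18/7, 6/7, 36/7, -18/7]
R4 ← R4 + (3/7)·R2: [0, 0, -48/7, -12/7, 12/7, -20/7]
R4 ← R4 − (8/3)·R3: [0, 0, 0, -4, -12, 4]
Echelon form has 4 nonzero rows, so rank(T) = 4.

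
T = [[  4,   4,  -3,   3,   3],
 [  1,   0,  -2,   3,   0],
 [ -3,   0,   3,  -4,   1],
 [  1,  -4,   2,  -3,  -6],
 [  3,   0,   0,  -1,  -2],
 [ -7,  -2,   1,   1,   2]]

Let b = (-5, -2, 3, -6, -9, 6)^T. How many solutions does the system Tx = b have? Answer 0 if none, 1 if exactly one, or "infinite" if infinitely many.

0

Row reduce the augmented matrix [T | b].
R2 ← R2 − (1/4)·R1: [0, -1, -5/4, 9/4, -3/4, -3/4]
R3 ← R3 + (3/4)·R1: [0, 3, 3/4, -7/4, 13/4, -3/4]
R4 ← R4 − (1/4)·R1: [0, -5, 11/4, -15/4, -27/4, -19/4]
R5 ← R5 − (3/4)·R1: [0, -3, 9/4, -13/4, -17/4, -21/4]
R6 ← R6 + (7/4)·R1: [0, 5, -17/4, 25/4, 29/4, -11/4]
R3 ← R3 + (3)·R2: [0, 0, -3, 5, 1, -3]
R4 ← R4 − (5)·R2: [0, 0, 9, -15, -3, -1]
R5 ← R5 − (3)·R2: [0, 0, 6, -10, -2, -3]
R6 ← R6 + (5)·R2: [0, 0, -21/2, 35/2, 7/2, -13/2]
R4 ← R4 + (3)·R3: [0, 0, 0, 0, 0, -10]
R5 ← R5 + (2)·R3: [0, 0, 0, 0, 0, -9]
R6 ← R6 − (7/2)·R3: [0, 0, 0, 0, 0, 4]
R5 ← R5 − (9/10)·R4: [0, 0, 0, 0, 0, 0]
R6 ← R6 + (2/5)·R4: [0, 0, 0, 0, 0, 0]
The echelon form has 4 nonzero rows; the last pivot sits in the augmented column, so rank(T) = 3 but rank([T|b]) = 4.
Since the ranks differ, the system is inconsistent.
It has no solutions.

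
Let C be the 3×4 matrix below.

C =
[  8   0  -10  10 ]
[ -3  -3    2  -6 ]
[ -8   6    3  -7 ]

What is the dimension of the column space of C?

Row reduce to echelon form.
R2 ← R2 + (3/8)·R1: [0, -3, -7/4, -9/4]
R3 ← R3 + R1: [0, 6, -7, 3]
R3 ← R3 + (2)·R2: [0, 0, -21/2, -3/2]
Echelon form has 3 nonzero rows, so rank(C) = 3.
The column space has dimension equal to the rank: 3.

3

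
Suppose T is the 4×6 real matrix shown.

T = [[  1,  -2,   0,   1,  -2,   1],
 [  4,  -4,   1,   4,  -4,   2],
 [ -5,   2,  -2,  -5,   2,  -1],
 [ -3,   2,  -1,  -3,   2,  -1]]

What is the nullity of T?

Row reduce to echelon form.
R2 ← R2 − (4)·R1: [0, 4, 1, 0, 4, -2]
R3 ← R3 + (5)·R1: [0, -8, -2, 0, -8, 4]
R4 ← R4 + (3)·R1: [0, -4, -1, 0, -4, 2]
R3 ← R3 + (2)·R2: [0, 0, 0, 0, 0, 0]
R4 ← R4 + R2: [0, 0, 0, 0, 0, 0]
2 nonzero rows, so rank(T) = 2.
T has 6 columns; by rank–nullity, nullity = 6 − 2 = 4.

4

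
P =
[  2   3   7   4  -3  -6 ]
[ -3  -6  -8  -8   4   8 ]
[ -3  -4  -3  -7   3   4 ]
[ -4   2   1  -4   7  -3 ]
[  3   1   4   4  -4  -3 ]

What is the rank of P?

Row reduce to echelon form.
R2 ← R2 + (3/2)·R1: [0, -3/2, 5/2, -2, -1/2, -1]
R3 ← R3 + (3/2)·R1: [0, 1/2, 15/2, -1, -3/2, -5]
R4 ← R4 + (2)·R1: [0, 8, 15, 4, 1, -15]
R5 ← R5 − (3/2)·R1: [0, -7/2, -13/2, -2, 1/2, 6]
R3 ← R3 + (1/3)·R2: [0, 0, 25/3, -5/3, -5/3, -16/3]
R4 ← R4 + (16/3)·R2: [0, 0, 85/3, -20/3, -5/3, -61/3]
R5 ← R5 − (7/3)·R2: [0, 0, -37/3, 8/3, 5/3, 25/3]
R4 ← R4 − (17/5)·R3: [0, 0, 0, -1, 4, -11/5]
R5 ← R5 + (37/25)·R3: [0, 0, 0, 1/5, -4/5, 11/25]
R5 ← R5 + (1/5)·R4: [0, 0, 0, 0, 0, 0]
Echelon form has 4 nonzero rows, so rank(P) = 4.

4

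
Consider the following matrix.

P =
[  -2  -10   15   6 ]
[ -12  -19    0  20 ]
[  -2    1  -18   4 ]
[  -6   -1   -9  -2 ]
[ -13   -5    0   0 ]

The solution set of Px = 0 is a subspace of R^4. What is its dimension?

Row reduce to echelon form.
R2 ← R2 − (6)·R1: [0, 41, -90, -16]
R3 ← R3 − R1: [0, 11, -33, -2]
R4 ← R4 − (3)·R1: [0, 29, -54, -20]
R5 ← R5 − (13/2)·R1: [0, 60, -195/2, -39]
R3 ← R3 − (11/41)·R2: [0, 0, -363/41, 94/41]
R4 ← R4 − (29/41)·R2: [0, 0, 396/41, -356/41]
R5 ← R5 − (60/41)·R2: [0, 0, 2805/82, -639/41]
R4 ← R4 + (12/11)·R3: [0, 0, 0, -68/11]
R5 ← R5 + (85/22)·R3: [0, 0, 0, -74/11]
R5 ← R5 − (37/34)·R4: [0, 0, 0, 0]
4 nonzero rows, so rank(P) = 4.
P has 4 columns; by rank–nullity, nullity = 4 − 4 = 0.

0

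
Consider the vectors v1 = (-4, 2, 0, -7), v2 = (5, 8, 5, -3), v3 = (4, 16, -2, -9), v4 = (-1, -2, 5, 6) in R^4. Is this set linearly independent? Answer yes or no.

yes

Form the matrix with these vectors as rows and row reduce.
R2 ← R2 + (5/4)·R1: [0, 21/2, 5, -47/4]
R3 ← R3 + R1: [0, 18, -2, -16]
R4 ← R4 − (1/4)·R1: [0, -5/2, 5, 31/4]
R3 ← R3 − (12/7)·R2: [0, 0, -74/7, 29/7]
R4 ← R4 + (5/21)·R2: [0, 0, 130/21, 104/21]
R4 ← R4 + (65/111)·R3: [0, 0, 0, 273/37]
4 nonzero rows, so the 4 vectors span a space of dimension 4.
Since 4 = 4, the vectors are linearly independent.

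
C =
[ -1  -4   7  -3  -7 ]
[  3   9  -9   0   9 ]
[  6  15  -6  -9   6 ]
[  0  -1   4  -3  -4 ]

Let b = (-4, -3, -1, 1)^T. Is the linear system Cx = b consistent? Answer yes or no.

no

Row reduce the augmented matrix [C | b].
R2 ← R2 + (3)·R1: [0, -3, 12, -9, -12, -15]
R3 ← R3 + (6)·R1: [0, -9, 36, -27, -36, -25]
R3 ← R3 − (3)·R2: [0, 0, 0, 0, 0, 20]
R4 ← R4 − (1/3)·R2: [0, 0, 0, 0, 0, 6]
R4 ← R4 − (3/10)·R3: [0, 0, 0, 0, 0, 0]
The echelon form has 3 nonzero rows; the last pivot sits in the augmented column, so rank(C) = 2 but rank([C|b]) = 3.
Since the ranks differ, the system is inconsistent.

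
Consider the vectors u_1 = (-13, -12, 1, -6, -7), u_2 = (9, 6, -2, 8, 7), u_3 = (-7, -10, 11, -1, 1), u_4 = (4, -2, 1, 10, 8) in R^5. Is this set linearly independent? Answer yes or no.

no

Form the matrix with these vectors as rows and row reduce.
R2 ← R2 + (9/13)·R1: [0, -30/13, -17/13, 50/13, 28/13]
R3 ← R3 − (7/13)·R1: [0, -46/13, 136/13, 29/13, 62/13]
R4 ← R4 + (4/13)·R1: [0, -74/13, 17/13, 106/13, 76/13]
R3 ← R3 − (23/15)·R2: [0, 0, 187/15, -11/3, 22/15]
R4 ← R4 − (37/15)·R2: [0, 0, 68/15, -4/3, 8/15]
R4 ← R4 − (4/11)·R3: [0, 0, 0, 0, 0]
3 nonzero rows, so the 4 vectors span a space of dimension 3.
Since 3 < 4, the vectors are linearly dependent.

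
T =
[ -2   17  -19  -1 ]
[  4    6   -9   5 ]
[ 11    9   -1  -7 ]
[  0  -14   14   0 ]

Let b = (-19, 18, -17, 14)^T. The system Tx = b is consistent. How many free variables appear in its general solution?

Row reduce the augmented matrix [T | b].
R2 ← R2 + (2)·R1: [0, 40, -47, 3, -20]
R3 ← R3 + (11/2)·R1: [0, 205/2, -211/2, -25/2, -243/2]
R3 ← R3 − (41/16)·R2: [0, 0, 239/16, -323/16, -281/4]
R4 ← R4 + (7/20)·R2: [0, 0, -49/20, 21/20, 7]
R4 ← R4 + (196/1195)·R3: [0, 0, 0, -2702/1195, -5404/1195]
The echelon form has 4 nonzero rows, and every pivot lies in the first 4 columns, so rank(T) = rank([T|b]) = 4.
The system is consistent.
Free variables = (unknowns) − (rank) = 4 − 4 = 0.

0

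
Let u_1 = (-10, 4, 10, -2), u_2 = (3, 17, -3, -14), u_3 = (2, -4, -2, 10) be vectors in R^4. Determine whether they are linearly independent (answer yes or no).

Form the matrix with these vectors as rows and row reduce.
R2 ← R2 + (3/10)·R1: [0, 91/5, 0, -73/5]
R3 ← R3 + (1/5)·R1: [0, -16/5, 0, 48/5]
R3 ← R3 + (16/91)·R2: [0, 0, 0, 640/91]
3 nonzero rows, so the 3 vectors span a space of dimension 3.
Since 3 = 3, the vectors are linearly independent.

yes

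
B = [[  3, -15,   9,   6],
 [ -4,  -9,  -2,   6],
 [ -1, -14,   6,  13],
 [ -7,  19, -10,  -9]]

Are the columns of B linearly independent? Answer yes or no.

Row reduce B to echelon form.
R2 ← R2 + (4/3)·R1: [0, -29, 10, 14]
R3 ← R3 + (1/3)·R1: [0, -19, 9, 15]
R4 ← R4 + (7/3)·R1: [0, -16, 11, 5]
R3 ← R3 − (19/29)·R2: [0, 0, 71/29, 169/29]
R4 ← R4 − (16/29)·R2: [0, 0, 159/29, -79/29]
R4 ← R4 − (159/71)·R3: [0, 0, 0, -1120/71]
4 pivots among 4 columns.
Every column is a pivot column, so the columns are linearly independent.

yes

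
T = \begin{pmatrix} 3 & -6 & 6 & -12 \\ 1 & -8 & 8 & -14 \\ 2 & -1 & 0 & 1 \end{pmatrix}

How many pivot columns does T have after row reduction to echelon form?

3

Row reduce to echelon form.
R2 ← R2 − (1/3)·R1: [0, -6, 6, -10]
R3 ← R3 − (2/3)·R1: [0, 3, -4, 9]
R3 ← R3 + (1/2)·R2: [0, 0, -1, 4]
Echelon form has 3 nonzero rows, so rank(T) = 3.
Each nonzero row contributes one pivot column: 3 pivot columns.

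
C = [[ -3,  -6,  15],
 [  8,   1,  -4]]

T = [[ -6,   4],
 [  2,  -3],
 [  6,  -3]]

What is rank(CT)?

First compute CT:
[[ 96, -39],
 [-70,  41]]
Now row reduce the product.
R2 ← R2 + (35/48)·R1: [0, 201/16]
2 nonzero rows, so rank(CT) = 2.

2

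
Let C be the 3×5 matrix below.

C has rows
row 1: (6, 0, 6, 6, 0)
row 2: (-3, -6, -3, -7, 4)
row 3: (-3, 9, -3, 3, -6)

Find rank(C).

2

Row reduce to echelon form.
R2 ← R2 + (1/2)·R1: [0, -6, 0, -4, 4]
R3 ← R3 + (1/2)·R1: [0, 9, 0, 6, -6]
R3 ← R3 + (3/2)·R2: [0, 0, 0, 0, 0]
Echelon form has 2 nonzero rows, so rank(C) = 2.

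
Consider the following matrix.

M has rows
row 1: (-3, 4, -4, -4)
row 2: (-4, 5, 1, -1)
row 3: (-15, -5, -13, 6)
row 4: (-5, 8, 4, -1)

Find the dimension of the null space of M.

Row reduce to echelon form.
R2 ← R2 − (4/3)·R1: [0, -1/3, 19/3, 13/3]
R3 ← R3 − (5)·R1: [0, -25, 7, 26]
R4 ← R4 − (5/3)·R1: [0, 4/3, 32/3, 17/3]
R3 ← R3 − (75)·R2: [0, 0, -468, -299]
R4 ← R4 + (4)·R2: [0, 0, 36, 23]
R4 ← R4 + (1/13)·R3: [0, 0, 0, 0]
3 nonzero rows, so rank(M) = 3.
M has 4 columns; by rank–nullity, nullity = 4 − 3 = 1.

1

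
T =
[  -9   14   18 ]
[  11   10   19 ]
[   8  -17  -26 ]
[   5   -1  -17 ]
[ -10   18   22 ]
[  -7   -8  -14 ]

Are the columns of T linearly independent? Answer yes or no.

Row reduce T to echelon form.
R2 ← R2 + (11/9)·R1: [0, 244/9, 41]
R3 ← R3 + (8/9)·R1: [0, -41/9, -10]
R4 ← R4 + (5/9)·R1: [0, 61/9, -7]
R5 ← R5 − (10/9)·R1: [0, 22/9, 2]
R6 ← R6 − (7/9)·R1: [0, -170/9, -28]
R3 ← R3 + (41/244)·R2: [0, 0, -759/244]
R4 ← R4 − (1/4)·R2: [0, 0, -69/4]
R5 ← R5 − (11/122)·R2: [0, 0, -207/122]
R6 ← R6 + (85/122)·R2: [0, 0, 69/122]
R4 ← R4 − (61/11)·R3: [0, 0, 0]
R5 ← R5 − (6/11)·R3: [0, 0, 0]
R6 ← R6 + (2/11)·R3: [0, 0, 0]
3 pivots among 3 columns.
Every column is a pivot column, so the columns are linearly independent.

yes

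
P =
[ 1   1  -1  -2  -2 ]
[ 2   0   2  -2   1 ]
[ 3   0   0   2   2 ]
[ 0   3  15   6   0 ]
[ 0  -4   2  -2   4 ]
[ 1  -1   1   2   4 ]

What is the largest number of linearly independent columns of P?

Row reduce to echelon form.
R2 ← R2 − (2)·R1: [0, -2, 4, 2, 5]
R3 ← R3 − (3)·R1: [0, -3, 3, 8, 8]
R6 ← R6 − R1: [0, -2, 2, 4, 6]
R3 ← R3 − (3/2)·R2: [0, 0, -3, 5, 1/2]
R4 ← R4 + (3/2)·R2: [0, 0, 21, 9, 15/2]
R5 ← R5 − (2)·R2: [0, 0, -6, -6, -6]
R6 ← R6 − R2: [0, 0, -2, 2, 1]
R4 ← R4 + (7)·R3: [0, 0, 0, 44, 11]
R5 ← R5 − (2)·R3: [0, 0, 0, -16, -7]
R6 ← R6 − (2/3)·R3: [0, 0, 0, -4/3, 2/3]
R5 ← R5 + (4/11)·R4: [0, 0, 0, 0, -3]
R6 ← R6 + (1/33)·R4: [0, 0, 0, 0, 1]
R6 ← R6 + (1/3)·R5: [0, 0, 0, 0, 0]
Echelon form has 5 nonzero rows, so rank(P) = 5.
The rank gives the maximum number of linearly independent columns: 5.

5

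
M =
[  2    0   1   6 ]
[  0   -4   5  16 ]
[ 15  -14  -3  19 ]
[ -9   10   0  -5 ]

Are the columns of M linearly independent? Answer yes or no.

yes

Row reduce M to echelon form.
R3 ← R3 − (15/2)·R1: [0, -14, -21/2, -26]
R4 ← R4 + (9/2)·R1: [0, 10, 9/2, 22]
R3 ← R3 − (7/2)·R2: [0, 0, -28, -82]
R4 ← R4 + (5/2)·R2: [0, 0, 17, 62]
R4 ← R4 + (17/28)·R3: [0, 0, 0, 171/14]
4 pivots among 4 columns.
Every column is a pivot column, so the columns are linearly independent.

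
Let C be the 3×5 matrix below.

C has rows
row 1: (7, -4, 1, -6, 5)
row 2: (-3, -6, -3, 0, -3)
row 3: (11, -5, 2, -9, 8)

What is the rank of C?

2

Row reduce to echelon form.
R2 ← R2 + (3/7)·R1: [0, -54/7, -18/7, -18/7, -6/7]
R3 ← R3 − (11/7)·R1: [0, 9/7, 3/7, 3/7, 1/7]
R3 ← R3 + (1/6)·R2: [0, 0, 0, 0, 0]
Echelon form has 2 nonzero rows, so rank(C) = 2.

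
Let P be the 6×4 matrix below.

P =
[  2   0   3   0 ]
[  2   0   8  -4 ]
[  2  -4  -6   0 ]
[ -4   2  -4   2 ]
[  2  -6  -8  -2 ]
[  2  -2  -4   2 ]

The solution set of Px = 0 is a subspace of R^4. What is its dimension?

1

Row reduce to echelon form.
R2 ← R2 − R1: [0, 0, 5, -4]
R3 ← R3 − R1: [0, -4, -9, 0]
R4 ← R4 + (2)·R1: [0, 2, 2, 2]
R5 ← R5 − R1: [0, -6, -11, -2]
R6 ← R6 − R1: [0, -2, -7, 2]
Swap R2 ↔ R3
R4 ← R4 + (1/2)·R2: [0, 0, -5/2, 2]
R5 ← R5 − (3/2)·R2: [0, 0, 5/2, -2]
R6 ← R6 − (1/2)·R2: [0, 0, -5/2, 2]
R4 ← R4 + (1/2)·R3: [0, 0, 0, 0]
R5 ← R5 − (1/2)·R3: [0, 0, 0, 0]
R6 ← R6 + (1/2)·R3: [0, 0, 0, 0]
3 nonzero rows, so rank(P) = 3.
P has 4 columns; by rank–nullity, nullity = 4 − 3 = 1.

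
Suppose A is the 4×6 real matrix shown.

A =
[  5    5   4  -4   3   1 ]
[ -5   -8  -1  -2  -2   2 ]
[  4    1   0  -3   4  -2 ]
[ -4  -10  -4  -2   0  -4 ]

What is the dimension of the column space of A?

Row reduce to echelon form.
R2 ← R2 + R1: [0, -3, 3, -6, 1, 3]
R3 ← R3 − (4/5)·R1: [0, -3, -16/5, 1/5, 8/5, -14/5]
R4 ← R4 + (4/5)·R1: [0, -6, -4/5, -26/5, 12/5, -16/5]
R3 ← R3 − R2: [0, 0, -31/5, 31/5, 3/5, -29/5]
R4 ← R4 − (2)·R2: [0, 0, -34/5, 34/5, 2/5, -46/5]
R4 ← R4 − (34/31)·R3: [0, 0, 0, 0, -8/31, -88/31]
Echelon form has 4 nonzero rows, so rank(A) = 4.
The column space has dimension equal to the rank: 4.

4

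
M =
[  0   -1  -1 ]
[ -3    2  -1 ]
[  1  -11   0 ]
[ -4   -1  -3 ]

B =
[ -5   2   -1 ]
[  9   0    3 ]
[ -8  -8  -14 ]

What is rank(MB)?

First compute MB:
[[ -1,   8,  11],
 [ 41,   2,  23],
 [-104,   2, -34],
 [ 35,  16,  43]]
Now row reduce the product.
R2 ← R2 + (41)·R1: [0, 330, 474]
R3 ← R3 − (104)·R1: [0, -830, -1178]
R4 ← R4 + (35)·R1: [0, 296, 428]
R3 ← R3 + (83/33)·R2: [0, 0, 156/11]
R4 ← R4 − (148/165)·R2: [0, 0, 156/55]
R4 ← R4 − (1/5)·R3: [0, 0, 0]
3 nonzero rows, so rank(MB) = 3.

3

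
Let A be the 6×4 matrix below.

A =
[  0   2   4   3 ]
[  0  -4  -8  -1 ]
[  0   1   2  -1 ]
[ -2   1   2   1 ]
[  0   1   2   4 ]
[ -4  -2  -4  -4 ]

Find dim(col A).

Row reduce to echelon form.
Swap R1 ↔ R4
R6 ← R6 − (2)·R1: [0, -4, -8, -6]
R3 ← R3 + (1/4)·R2: [0, 0, 0, -5/4]
R4 ← R4 + (1/2)·R2: [0, 0, 0, 5/2]
R5 ← R5 + (1/4)·R2: [0, 0, 0, 15/4]
R6 ← R6 − R2: [0, 0, 0, -5]
R4 ← R4 + (2)·R3: [0, 0, 0, 0]
R5 ← R5 + (3)·R3: [0, 0, 0, 0]
R6 ← R6 − (4)·R3: [0, 0, 0, 0]
Echelon form has 3 nonzero rows, so rank(A) = 3.
The column space has dimension equal to the rank: 3.

3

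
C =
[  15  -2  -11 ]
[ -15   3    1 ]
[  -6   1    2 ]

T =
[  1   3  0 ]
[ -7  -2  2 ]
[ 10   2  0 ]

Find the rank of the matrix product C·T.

3

First compute CT:
[[-81,  27,  -4],
 [-26, -49,   6],
 [  7, -16,   2]]
Now row reduce the product.
R2 ← R2 − (26/81)·R1: [0, -173/3, 590/81]
R3 ← R3 + (7/81)·R1: [0, -41/3, 134/81]
R3 ← R3 − (41/173)·R2: [0, 0, -112/1557]
3 nonzero rows, so rank(CT) = 3.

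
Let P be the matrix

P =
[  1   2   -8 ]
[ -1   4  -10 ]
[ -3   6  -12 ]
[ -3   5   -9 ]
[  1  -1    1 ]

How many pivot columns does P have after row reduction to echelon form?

Row reduce to echelon form.
R2 ← R2 + R1: [0, 6, -18]
R3 ← R3 + (3)·R1: [0, 12, -36]
R4 ← R4 + (3)·R1: [0, 11, -33]
R5 ← R5 − R1: [0, -3, 9]
R3 ← R3 − (2)·R2: [0, 0, 0]
R4 ← R4 − (11/6)·R2: [0, 0, 0]
R5 ← R5 + (1/2)·R2: [0, 0, 0]
Echelon form has 2 nonzero rows, so rank(P) = 2.
Each nonzero row contributes one pivot column: 2 pivot columns.

2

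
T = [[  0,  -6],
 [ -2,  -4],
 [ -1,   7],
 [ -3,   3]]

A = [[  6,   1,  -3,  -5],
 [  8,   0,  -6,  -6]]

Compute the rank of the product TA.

2

First compute TA:
[[-48,   0,  36,  36],
 [-44,  -2,  30,  34],
 [ 50,  -1, -39, -37],
 [  6,  -3,  -9,  -3]]
Now row reduce the product.
R2 ← R2 − (11/12)·R1: [0, -2, -3, 1]
R3 ← R3 + (25/24)·R1: [0, -1, -3/2, 1/2]
R4 ← R4 + (1/8)·R1: [0, -3, -9/2, 3/2]
R3 ← R3 − (1/2)·R2: [0, 0, 0, 0]
R4 ← R4 − (3/2)·R2: [0, 0, 0, 0]
2 nonzero rows, so rank(TA) = 2.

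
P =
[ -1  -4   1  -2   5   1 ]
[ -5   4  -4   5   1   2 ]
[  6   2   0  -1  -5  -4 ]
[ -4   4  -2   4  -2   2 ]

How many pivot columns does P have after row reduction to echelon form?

3

Row reduce to echelon form.
R2 ← R2 − (5)·R1: [0, 24, -9, 15, -24, -3]
R3 ← R3 + (6)·R1: [0, -22, 6, -13, 25, 2]
R4 ← R4 − (4)·R1: [0, 20, -6, 12, -22, -2]
R3 ← R3 + (11/12)·R2: [0, 0, -9/4, 3/4, 3, -3/4]
R4 ← R4 − (5/6)·R2: [0, 0, 3/2, -1/2, -2, 1/2]
R4 ← R4 + (2/3)·R3: [0, 0, 0, 0, 0, 0]
Echelon form has 3 nonzero rows, so rank(P) = 3.
Each nonzero row contributes one pivot column: 3 pivot columns.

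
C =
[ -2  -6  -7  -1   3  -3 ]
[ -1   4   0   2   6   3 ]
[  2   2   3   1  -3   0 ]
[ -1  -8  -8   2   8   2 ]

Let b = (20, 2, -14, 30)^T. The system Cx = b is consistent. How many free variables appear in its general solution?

2

Row reduce the augmented matrix [C | b].
R2 ← R2 − (1/2)·R1: [0, 7, 7/2, 5/2, 9/2, 9/2, -8]
R3 ← R3 + R1: [0, -4, -4, 0, 0, -3, 6]
R4 ← R4 − (1/2)·R1: [0, -5, -9/2, 5/2, 13/2, 7/2, 20]
R3 ← R3 + (4/7)·R2: [0, 0, -2, 10/7, 18/7, -3/7, 10/7]
R4 ← R4 + (5/7)·R2: [0, 0, -2, 30/7, 68/7, 47/7, 100/7]
R4 ← R4 − R3: [0, 0, 0, 20/7, 50/7, 50/7, 90/7]
The echelon form has 4 nonzero rows, and every pivot lies in the first 6 columns, so rank(C) = rank([C|b]) = 4.
The system is consistent.
Free variables = (unknowns) − (rank) = 6 − 4 = 2.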